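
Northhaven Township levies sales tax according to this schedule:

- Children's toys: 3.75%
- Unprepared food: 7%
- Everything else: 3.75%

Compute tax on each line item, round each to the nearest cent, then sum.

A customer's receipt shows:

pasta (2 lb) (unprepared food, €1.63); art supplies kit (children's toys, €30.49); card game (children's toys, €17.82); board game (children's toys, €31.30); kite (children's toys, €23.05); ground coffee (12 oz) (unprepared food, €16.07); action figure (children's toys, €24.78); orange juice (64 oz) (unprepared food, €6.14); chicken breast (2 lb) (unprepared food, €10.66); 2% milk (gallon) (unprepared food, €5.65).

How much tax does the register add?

€7.58

Pasta (2 lb) €1.63: unprepared food → 7% → €0.11
Art supplies kit €30.49: children's toys → 3.75% → €1.14
Card game €17.82: children's toys → 3.75% → €0.67
Board game €31.30: children's toys → 3.75% → €1.17
Kite €23.05: children's toys → 3.75% → €0.86
Ground coffee (12 oz) €16.07: unprepared food → 7% → €1.12
Action figure €24.78: children's toys → 3.75% → €0.93
Orange juice (64 oz) €6.14: unprepared food → 7% → €0.43
Chicken breast (2 lb) €10.66: unprepared food → 7% → €0.75
2% milk (gallon) €5.65: unprepared food → 7% → €0.40
Total tax = €0.11 + €1.14 + €0.67 + €1.17 + €0.86 + €1.12 + €0.93 + €0.43 + €0.75 + €0.40 = €7.58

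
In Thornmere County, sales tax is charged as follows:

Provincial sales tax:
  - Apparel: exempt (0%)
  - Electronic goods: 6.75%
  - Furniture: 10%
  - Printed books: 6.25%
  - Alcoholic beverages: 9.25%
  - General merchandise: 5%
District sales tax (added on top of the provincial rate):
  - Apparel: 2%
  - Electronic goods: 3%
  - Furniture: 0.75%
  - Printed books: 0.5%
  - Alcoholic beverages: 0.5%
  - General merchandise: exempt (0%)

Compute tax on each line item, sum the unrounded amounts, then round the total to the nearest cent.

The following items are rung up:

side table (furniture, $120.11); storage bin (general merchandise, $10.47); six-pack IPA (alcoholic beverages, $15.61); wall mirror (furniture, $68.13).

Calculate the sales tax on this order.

Side table $120.11: furniture → 10% + 0.75% district = 10.75% → $12.911825
Storage bin $10.47: general merchandise → 5% + 0% district = 5% → $0.5235
Six-pack IPA $15.61: alcoholic beverages → 9.25% + 0.5% district = 9.75% → $1.521975
Wall mirror $68.13: furniture → 10% + 0.75% district = 10.75% → $7.323975
Unrounded tax sum = $22.281275 → $22.28

$22.28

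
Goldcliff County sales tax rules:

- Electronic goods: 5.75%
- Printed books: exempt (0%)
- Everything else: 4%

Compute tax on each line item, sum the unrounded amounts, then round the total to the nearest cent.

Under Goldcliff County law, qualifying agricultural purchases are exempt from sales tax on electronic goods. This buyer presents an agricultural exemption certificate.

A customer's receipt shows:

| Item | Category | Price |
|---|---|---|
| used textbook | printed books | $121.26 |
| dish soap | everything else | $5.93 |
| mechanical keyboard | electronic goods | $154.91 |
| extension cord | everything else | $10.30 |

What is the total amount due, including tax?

$293.05

Used textbook $121.26: printed books → 0% → $0.00
Dish soap $5.93: everything else → 4% → $0.2372
Mechanical keyboard $154.91: electronic goods, buyer-exempt → 0% → $0.00
Extension cord $10.30: everything else → 4% → $0.412
Subtotal = $292.40; unrounded tax = $0.6492 → $0.65; total due = $293.05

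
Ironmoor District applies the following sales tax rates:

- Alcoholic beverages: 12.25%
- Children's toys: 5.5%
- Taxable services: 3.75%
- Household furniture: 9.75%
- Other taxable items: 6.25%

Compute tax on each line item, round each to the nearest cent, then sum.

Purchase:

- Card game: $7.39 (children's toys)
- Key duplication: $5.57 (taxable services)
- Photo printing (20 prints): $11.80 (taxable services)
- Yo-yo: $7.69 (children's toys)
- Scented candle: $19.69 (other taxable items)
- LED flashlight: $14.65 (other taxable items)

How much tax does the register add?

Card game $7.39: children's toys → 5.5% → $0.41
Key duplication $5.57: taxable services → 3.75% → $0.21
Photo printing (20 prints) $11.80: taxable services → 3.75% → $0.44
Yo-yo $7.69: children's toys → 5.5% → $0.42
Scented candle $19.69: other taxable items → 6.25% → $1.23
LED flashlight $14.65: other taxable items → 6.25% → $0.92
Total tax = $0.41 + $0.21 + $0.44 + $0.42 + $1.23 + $0.92 = $3.63

$3.63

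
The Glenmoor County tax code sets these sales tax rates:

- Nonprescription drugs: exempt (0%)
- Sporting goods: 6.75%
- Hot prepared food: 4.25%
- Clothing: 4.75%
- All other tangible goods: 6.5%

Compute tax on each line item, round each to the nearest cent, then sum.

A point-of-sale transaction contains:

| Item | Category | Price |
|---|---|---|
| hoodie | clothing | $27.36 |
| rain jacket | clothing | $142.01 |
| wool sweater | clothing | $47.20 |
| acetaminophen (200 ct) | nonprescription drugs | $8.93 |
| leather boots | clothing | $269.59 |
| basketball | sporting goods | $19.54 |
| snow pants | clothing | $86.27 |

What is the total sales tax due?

Hoodie $27.36: clothing → 4.75% → $1.30
Rain jacket $142.01: clothing → 4.75% → $6.75
Wool sweater $47.20: clothing → 4.75% → $2.24
Acetaminophen (200 ct) $8.93: nonprescription drugs → 0% → $0.00
Leather boots $269.59: clothing → 4.75% → $12.81
Basketball $19.54: sporting goods → 6.75% → $1.32
Snow pants $86.27: clothing → 4.75% → $4.10
Total tax = $1.30 + $6.75 + $2.24 + $12.81 + $1.32 + $4.10 = $28.52

$28.52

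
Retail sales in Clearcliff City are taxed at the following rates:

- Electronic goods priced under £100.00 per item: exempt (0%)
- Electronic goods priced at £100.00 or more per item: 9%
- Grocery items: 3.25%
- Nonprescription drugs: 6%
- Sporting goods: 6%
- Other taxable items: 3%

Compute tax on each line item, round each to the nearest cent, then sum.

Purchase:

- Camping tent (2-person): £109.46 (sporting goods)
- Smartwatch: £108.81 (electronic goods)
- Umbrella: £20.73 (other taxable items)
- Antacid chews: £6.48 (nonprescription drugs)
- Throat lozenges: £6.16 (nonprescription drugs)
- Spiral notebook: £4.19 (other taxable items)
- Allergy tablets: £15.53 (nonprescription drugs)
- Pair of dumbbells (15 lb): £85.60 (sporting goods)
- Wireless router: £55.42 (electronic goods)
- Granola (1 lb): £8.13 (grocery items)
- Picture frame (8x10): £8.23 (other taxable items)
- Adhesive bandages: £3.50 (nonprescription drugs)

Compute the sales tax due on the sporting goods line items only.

£11.71

Camping tent (2-person) £109.46: sporting goods → 6% → £6.57
Pair of dumbbells (15 lb) £85.60: sporting goods → 6% → £5.14
Tax on sporting goods = £6.57 + £5.14 = £11.71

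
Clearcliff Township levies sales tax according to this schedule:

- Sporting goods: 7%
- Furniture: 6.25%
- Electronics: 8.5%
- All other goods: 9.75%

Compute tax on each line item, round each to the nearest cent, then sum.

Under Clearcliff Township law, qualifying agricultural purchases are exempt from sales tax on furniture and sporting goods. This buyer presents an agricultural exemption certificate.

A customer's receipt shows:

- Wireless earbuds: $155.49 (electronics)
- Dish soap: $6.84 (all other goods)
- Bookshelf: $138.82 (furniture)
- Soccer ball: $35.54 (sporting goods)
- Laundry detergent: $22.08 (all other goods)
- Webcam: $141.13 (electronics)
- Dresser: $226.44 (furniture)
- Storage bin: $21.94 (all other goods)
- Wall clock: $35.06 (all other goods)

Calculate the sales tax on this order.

Wireless earbuds $155.49: electronics → 8.5% → $13.22
Dish soap $6.84: all other goods → 9.75% → $0.67
Bookshelf $138.82: furniture, buyer-exempt → 0% → $0.00
Soccer ball $35.54: sporting goods, buyer-exempt → 0% → $0.00
Laundry detergent $22.08: all other goods → 9.75% → $2.15
Webcam $141.13: electronics → 8.5% → $12.00
Dresser $226.44: furniture, buyer-exempt → 0% → $0.00
Storage bin $21.94: all other goods → 9.75% → $2.14
Wall clock $35.06: all other goods → 9.75% → $3.42
Total tax = $13.22 + $0.67 + $2.15 + $12.00 + $2.14 + $3.42 = $33.60

$33.60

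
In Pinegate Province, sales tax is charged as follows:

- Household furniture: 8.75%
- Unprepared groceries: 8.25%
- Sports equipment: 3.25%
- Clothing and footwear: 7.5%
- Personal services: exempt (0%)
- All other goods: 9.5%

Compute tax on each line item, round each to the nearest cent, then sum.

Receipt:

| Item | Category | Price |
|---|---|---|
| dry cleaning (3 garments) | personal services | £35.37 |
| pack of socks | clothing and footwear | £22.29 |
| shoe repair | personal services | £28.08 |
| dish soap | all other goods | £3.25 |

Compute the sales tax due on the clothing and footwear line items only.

Pack of socks £22.29: clothing and footwear → 7.5% → £1.67
Tax on clothing and footwear = £1.67

£1.67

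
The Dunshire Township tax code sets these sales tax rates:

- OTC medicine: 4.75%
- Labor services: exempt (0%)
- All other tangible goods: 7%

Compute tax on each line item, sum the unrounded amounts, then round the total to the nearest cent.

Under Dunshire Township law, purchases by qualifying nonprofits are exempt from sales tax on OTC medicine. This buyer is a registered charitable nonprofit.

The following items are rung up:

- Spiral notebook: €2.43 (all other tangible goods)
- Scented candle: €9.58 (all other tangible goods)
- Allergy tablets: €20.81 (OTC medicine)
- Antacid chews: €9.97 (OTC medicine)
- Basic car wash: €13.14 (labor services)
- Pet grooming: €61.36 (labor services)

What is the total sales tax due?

Spiral notebook €2.43: all other tangible goods → 7% → €0.1701
Scented candle €9.58: all other tangible goods → 7% → €0.6706
Allergy tablets €20.81: OTC medicine, buyer-exempt → 0% → €0.00
Antacid chews €9.97: OTC medicine, buyer-exempt → 0% → €0.00
Basic car wash €13.14: labor services → 0% → €0.00
Pet grooming €61.36: labor services → 0% → €0.00
Unrounded tax sum = €0.8407 → €0.84

€0.84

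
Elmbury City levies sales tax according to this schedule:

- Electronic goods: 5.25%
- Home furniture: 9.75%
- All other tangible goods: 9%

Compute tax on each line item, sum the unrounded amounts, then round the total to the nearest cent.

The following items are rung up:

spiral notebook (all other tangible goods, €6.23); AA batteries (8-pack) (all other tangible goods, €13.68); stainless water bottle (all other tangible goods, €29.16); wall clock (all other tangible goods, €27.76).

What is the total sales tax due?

€6.91

Spiral notebook €6.23: all other tangible goods → 9% → €0.5607
AA batteries (8-pack) €13.68: all other tangible goods → 9% → €1.2312
Stainless water bottle €29.16: all other tangible goods → 9% → €2.6244
Wall clock €27.76: all other tangible goods → 9% → €2.4984
Unrounded tax sum = €6.9147 → €6.91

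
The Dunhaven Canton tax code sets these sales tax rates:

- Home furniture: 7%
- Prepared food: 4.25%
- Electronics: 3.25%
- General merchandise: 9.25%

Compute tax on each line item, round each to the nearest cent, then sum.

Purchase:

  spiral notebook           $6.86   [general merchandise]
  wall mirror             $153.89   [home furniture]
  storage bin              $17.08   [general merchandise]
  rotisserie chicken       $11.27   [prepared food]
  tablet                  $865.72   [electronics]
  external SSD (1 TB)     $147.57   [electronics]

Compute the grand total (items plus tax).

Spiral notebook $6.86: general merchandise → 9.25% → $0.63
Wall mirror $153.89: home furniture → 7% → $10.77
Storage bin $17.08: general merchandise → 9.25% → $1.58
Rotisserie chicken $11.27: prepared food → 4.25% → $0.48
Tablet $865.72: electronics → 3.25% → $28.14
External SSD (1 TB) $147.57: electronics → 3.25% → $4.80
Subtotal = $1202.39; tax = $46.40; total due = $1248.79

$1248.79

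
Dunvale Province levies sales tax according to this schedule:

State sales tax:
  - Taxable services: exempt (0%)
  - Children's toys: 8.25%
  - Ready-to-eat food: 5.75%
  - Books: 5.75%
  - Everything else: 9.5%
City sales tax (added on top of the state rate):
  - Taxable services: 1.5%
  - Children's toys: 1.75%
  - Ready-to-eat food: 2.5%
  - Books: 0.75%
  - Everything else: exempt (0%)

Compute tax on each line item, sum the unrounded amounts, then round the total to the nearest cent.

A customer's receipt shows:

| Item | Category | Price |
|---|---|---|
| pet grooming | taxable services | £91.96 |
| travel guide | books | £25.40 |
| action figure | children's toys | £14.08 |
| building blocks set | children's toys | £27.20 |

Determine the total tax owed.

£7.16

Pet grooming £91.96: taxable services → 0% + 1.5% city = 1.5% → £1.3794
Travel guide £25.40: books → 5.75% + 0.75% city = 6.5% → £1.651
Action figure £14.08: children's toys → 8.25% + 1.75% city = 10% → £1.408
Building blocks set £27.20: children's toys → 8.25% + 1.75% city = 10% → £2.72
Unrounded tax sum = £7.1584 → £7.16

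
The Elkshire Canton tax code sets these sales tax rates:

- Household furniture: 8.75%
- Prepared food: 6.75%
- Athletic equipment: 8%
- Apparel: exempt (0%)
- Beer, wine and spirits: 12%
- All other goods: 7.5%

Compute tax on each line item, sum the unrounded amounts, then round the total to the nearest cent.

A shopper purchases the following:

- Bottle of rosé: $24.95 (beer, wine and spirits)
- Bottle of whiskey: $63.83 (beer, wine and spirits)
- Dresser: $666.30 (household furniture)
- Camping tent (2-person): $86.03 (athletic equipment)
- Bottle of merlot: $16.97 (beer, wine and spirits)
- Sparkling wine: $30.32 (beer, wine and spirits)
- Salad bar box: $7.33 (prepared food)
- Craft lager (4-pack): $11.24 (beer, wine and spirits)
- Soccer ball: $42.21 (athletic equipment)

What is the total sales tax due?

Bottle of rosé $24.95: beer, wine and spirits → 12% → $2.994
Bottle of whiskey $63.83: beer, wine and spirits → 12% → $7.6596
Dresser $666.30: household furniture → 8.75% → $58.30125
Camping tent (2-person) $86.03: athletic equipment → 8% → $6.8824
Bottle of merlot $16.97: beer, wine and spirits → 12% → $2.0364
Sparkling wine $30.32: beer, wine and spirits → 12% → $3.6384
Salad bar box $7.33: prepared food → 6.75% → $0.494775
Craft lager (4-pack) $11.24: beer, wine and spirits → 12% → $1.3488
Soccer ball $42.21: athletic equipment → 8% → $3.3768
Unrounded tax sum = $86.732425 → $86.73

$86.73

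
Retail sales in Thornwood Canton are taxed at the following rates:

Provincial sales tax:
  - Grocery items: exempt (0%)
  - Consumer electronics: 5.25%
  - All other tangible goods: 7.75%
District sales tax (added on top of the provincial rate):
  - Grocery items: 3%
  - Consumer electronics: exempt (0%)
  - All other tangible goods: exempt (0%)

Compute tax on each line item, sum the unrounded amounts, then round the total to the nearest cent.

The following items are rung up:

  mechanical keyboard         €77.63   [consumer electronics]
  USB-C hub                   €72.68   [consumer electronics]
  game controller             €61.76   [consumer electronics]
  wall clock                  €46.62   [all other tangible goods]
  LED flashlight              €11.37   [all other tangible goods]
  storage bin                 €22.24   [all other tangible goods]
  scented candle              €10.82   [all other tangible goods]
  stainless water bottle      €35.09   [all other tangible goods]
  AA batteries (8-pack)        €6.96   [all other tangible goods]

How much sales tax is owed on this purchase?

€21.45

Mechanical keyboard €77.63: consumer electronics → 5.25% + 0% district = 5.25% → €4.075575
USB-C hub €72.68: consumer electronics → 5.25% + 0% district = 5.25% → €3.8157
Game controller €61.76: consumer electronics → 5.25% + 0% district = 5.25% → €3.2424
Wall clock €46.62: all other tangible goods → 7.75% + 0% district = 7.75% → €3.61305
LED flashlight €11.37: all other tangible goods → 7.75% + 0% district = 7.75% → €0.881175
Storage bin €22.24: all other tangible goods → 7.75% + 0% district = 7.75% → €1.7236
Scented candle €10.82: all other tangible goods → 7.75% + 0% district = 7.75% → €0.83855
Stainless water bottle €35.09: all other tangible goods → 7.75% + 0% district = 7.75% → €2.719475
AA batteries (8-pack) €6.96: all other tangible goods → 7.75% + 0% district = 7.75% → €0.5394
Unrounded tax sum = €21.448925 → €21.45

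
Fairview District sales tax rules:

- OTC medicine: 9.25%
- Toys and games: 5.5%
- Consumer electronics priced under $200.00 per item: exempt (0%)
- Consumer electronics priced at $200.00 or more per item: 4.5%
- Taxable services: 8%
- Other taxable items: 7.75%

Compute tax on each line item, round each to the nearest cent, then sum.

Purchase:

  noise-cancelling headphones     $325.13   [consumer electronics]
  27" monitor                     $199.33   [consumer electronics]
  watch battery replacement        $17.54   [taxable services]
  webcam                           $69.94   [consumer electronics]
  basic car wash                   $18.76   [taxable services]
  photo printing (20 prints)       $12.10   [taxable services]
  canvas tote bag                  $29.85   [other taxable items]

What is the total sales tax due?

$20.81

Noise-cancelling headphones $325.13: consumer electronics, $200.00 or more → 4.5% → $14.63
27" monitor $199.33: consumer electronics, under $200.00 → 0% → $0.00
Watch battery replacement $17.54: taxable services → 8% → $1.40
Webcam $69.94: consumer electronics, under $200.00 → 0% → $0.00
Basic car wash $18.76: taxable services → 8% → $1.50
Photo printing (20 prints) $12.10: taxable services → 8% → $0.97
Canvas tote bag $29.85: other taxable items → 7.75% → $2.31
Total tax = $14.63 + $1.40 + $1.50 + $0.97 + $2.31 = $20.81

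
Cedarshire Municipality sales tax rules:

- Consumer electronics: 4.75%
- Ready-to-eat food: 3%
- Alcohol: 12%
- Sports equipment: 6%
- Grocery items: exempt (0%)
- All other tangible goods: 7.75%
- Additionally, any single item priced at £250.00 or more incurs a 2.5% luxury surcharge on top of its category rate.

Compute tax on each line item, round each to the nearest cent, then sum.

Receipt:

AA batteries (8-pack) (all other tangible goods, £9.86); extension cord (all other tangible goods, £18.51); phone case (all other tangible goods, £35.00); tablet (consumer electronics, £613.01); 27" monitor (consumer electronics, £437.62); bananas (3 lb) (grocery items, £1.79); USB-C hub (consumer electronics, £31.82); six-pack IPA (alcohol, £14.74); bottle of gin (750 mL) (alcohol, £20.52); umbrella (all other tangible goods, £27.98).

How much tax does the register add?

AA batteries (8-pack) £9.86: all other tangible goods → 7.75% → £0.76
Extension cord £18.51: all other tangible goods → 7.75% → £1.43
Phone case £35.00: all other tangible goods → 7.75% → £2.71
Tablet £613.01: consumer electronics → 4.75% + 2.5% surcharge = 7.25% → £44.44
27" monitor £437.62: consumer electronics → 4.75% + 2.5% surcharge = 7.25% → £31.73
Bananas (3 lb) £1.79: grocery items → 0% → £0.00
USB-C hub £31.82: consumer electronics → 4.75% → £1.51
Six-pack IPA £14.74: alcohol → 12% → £1.77
Bottle of gin (750 mL) £20.52: alcohol → 12% → £2.46
Umbrella £27.98: all other tangible goods → 7.75% → £2.17
Total tax = £0.76 + £1.43 + £2.71 + £44.44 + £31.73 + £1.51 + £1.77 + £2.46 + £2.17 = £88.98

£88.98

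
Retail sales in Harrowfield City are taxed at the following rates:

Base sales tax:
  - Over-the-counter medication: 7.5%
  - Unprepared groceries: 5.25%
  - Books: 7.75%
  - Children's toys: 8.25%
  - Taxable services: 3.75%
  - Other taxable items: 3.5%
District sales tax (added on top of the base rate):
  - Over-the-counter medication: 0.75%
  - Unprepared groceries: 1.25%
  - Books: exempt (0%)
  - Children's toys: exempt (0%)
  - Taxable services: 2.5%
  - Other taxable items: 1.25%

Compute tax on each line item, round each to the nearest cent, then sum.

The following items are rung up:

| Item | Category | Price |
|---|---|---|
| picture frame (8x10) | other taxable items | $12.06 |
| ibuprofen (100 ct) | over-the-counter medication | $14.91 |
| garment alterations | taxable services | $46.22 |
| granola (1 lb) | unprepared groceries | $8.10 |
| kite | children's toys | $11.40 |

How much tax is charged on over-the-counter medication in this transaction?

$1.23

Ibuprofen (100 ct) $14.91: over-the-counter medication → 7.5% + 0.75% district = 8.25% → $1.23
Tax on over-the-counter medication = $1.23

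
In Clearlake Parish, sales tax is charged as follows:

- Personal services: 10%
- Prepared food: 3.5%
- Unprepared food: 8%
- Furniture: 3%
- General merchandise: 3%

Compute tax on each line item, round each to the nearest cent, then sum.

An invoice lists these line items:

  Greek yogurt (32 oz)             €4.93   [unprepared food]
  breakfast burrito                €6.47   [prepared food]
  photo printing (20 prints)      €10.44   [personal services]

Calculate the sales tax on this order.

€1.66

Greek yogurt (32 oz) €4.93: unprepared food → 8% → €0.39
Breakfast burrito €6.47: prepared food → 3.5% → €0.23
Photo printing (20 prints) €10.44: personal services → 10% → €1.04
Total tax = €0.39 + €0.23 + €1.04 = €1.66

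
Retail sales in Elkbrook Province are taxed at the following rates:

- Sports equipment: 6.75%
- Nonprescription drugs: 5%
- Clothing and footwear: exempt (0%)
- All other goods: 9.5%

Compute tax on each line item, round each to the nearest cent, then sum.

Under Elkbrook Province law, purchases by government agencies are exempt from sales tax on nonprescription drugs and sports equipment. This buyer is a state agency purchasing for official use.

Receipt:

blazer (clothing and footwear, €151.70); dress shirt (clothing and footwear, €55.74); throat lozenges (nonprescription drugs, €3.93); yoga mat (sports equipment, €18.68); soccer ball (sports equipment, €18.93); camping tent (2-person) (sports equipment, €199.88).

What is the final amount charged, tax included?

Blazer €151.70: clothing and footwear → 0% → €0.00
Dress shirt €55.74: clothing and footwear → 0% → €0.00
Throat lozenges €3.93: nonprescription drugs, buyer-exempt → 0% → €0.00
Yoga mat €18.68: sports equipment, buyer-exempt → 0% → €0.00
Soccer ball €18.93: sports equipment, buyer-exempt → 0% → €0.00
Camping tent (2-person) €199.88: sports equipment, buyer-exempt → 0% → €0.00
Subtotal = €448.86; tax = €0.00; total due = €448.86

€448.86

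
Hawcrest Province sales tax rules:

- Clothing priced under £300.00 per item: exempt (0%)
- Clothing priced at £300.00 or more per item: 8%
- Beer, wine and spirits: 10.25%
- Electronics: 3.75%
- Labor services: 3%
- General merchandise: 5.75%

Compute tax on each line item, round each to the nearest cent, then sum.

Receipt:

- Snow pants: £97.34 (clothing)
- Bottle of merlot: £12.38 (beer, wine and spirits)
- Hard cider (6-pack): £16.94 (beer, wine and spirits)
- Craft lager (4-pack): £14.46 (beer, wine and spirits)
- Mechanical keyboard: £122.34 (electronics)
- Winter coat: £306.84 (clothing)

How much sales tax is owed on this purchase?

£33.63

Snow pants £97.34: clothing, under £300.00 → 0% → £0.00
Bottle of merlot £12.38: beer, wine and spirits → 10.25% → £1.27
Hard cider (6-pack) £16.94: beer, wine and spirits → 10.25% → £1.74
Craft lager (4-pack) £14.46: beer, wine and spirits → 10.25% → £1.48
Mechanical keyboard £122.34: electronics → 3.75% → £4.59
Winter coat £306.84: clothing, £300.00 or more → 8% → £24.55
Total tax = £1.27 + £1.74 + £1.48 + £4.59 + £24.55 = £33.63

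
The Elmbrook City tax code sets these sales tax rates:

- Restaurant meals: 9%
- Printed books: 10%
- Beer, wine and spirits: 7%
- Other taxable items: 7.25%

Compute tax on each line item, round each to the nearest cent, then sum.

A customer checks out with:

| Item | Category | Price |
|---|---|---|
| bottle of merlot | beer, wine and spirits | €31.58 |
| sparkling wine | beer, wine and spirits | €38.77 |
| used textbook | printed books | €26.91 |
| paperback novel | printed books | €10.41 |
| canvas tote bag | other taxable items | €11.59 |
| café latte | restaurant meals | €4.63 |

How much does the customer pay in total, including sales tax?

Bottle of merlot €31.58: beer, wine and spirits → 7% → €2.21
Sparkling wine €38.77: beer, wine and spirits → 7% → €2.71
Used textbook €26.91: printed books → 10% → €2.69
Paperback novel €10.41: printed books → 10% → €1.04
Canvas tote bag €11.59: other taxable items → 7.25% → €0.84
Café latte €4.63: restaurant meals → 9% → €0.42
Subtotal = €123.89; tax = €9.91; total due = €133.80

€133.80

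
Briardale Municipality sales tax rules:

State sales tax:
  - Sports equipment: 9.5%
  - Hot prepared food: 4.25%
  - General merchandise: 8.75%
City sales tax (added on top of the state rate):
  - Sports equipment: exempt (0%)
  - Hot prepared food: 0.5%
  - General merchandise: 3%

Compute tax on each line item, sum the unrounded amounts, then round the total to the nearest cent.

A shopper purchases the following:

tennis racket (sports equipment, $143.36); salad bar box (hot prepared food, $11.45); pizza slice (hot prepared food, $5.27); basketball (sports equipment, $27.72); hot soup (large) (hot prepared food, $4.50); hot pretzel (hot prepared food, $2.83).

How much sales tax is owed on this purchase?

$17.39

Tennis racket $143.36: sports equipment → 9.5% + 0% city = 9.5% → $13.6192
Salad bar box $11.45: hot prepared food → 4.25% + 0.5% city = 4.75% → $0.543875
Pizza slice $5.27: hot prepared food → 4.25% + 0.5% city = 4.75% → $0.250325
Basketball $27.72: sports equipment → 9.5% + 0% city = 9.5% → $2.6334
Hot soup (large) $4.50: hot prepared food → 4.25% + 0.5% city = 4.75% → $0.21375
Hot pretzel $2.83: hot prepared food → 4.25% + 0.5% city = 4.75% → $0.134425
Unrounded tax sum = $17.394975 → $17.39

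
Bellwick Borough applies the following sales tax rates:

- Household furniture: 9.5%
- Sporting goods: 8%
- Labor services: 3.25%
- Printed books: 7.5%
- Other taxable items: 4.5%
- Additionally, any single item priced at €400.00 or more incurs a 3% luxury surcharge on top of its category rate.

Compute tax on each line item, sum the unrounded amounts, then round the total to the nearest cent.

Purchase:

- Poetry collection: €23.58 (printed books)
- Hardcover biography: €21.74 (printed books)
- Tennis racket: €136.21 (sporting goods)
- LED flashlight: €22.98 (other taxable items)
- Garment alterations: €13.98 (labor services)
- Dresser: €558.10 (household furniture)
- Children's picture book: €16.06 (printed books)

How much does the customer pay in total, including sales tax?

Poetry collection €23.58: printed books → 7.5% → €1.7685
Hardcover biography €21.74: printed books → 7.5% → €1.6305
Tennis racket €136.21: sporting goods → 8% → €10.8968
LED flashlight €22.98: other taxable items → 4.5% → €1.0341
Garment alterations €13.98: labor services → 3.25% → €0.45435
Dresser €558.10: household furniture → 9.5% + 3% surcharge = 12.5% → €69.7625
Children's picture book €16.06: printed books → 7.5% → €1.2045
Subtotal = €792.65; unrounded tax = €86.75125 → €86.75; total due = €879.40

€879.40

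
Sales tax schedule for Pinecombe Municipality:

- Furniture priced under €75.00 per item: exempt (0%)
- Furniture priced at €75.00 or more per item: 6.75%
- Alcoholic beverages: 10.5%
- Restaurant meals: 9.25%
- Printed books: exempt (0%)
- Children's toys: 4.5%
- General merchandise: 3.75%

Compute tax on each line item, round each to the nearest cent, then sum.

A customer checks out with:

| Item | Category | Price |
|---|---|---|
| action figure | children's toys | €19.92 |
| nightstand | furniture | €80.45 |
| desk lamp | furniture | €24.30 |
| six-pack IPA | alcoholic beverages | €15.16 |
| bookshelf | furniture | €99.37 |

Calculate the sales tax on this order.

€14.63

Action figure €19.92: children's toys → 4.5% → €0.90
Nightstand €80.45: furniture, €75.00 or more → 6.75% → €5.43
Desk lamp €24.30: furniture, under €75.00 → 0% → €0.00
Six-pack IPA €15.16: alcoholic beverages → 10.5% → €1.59
Bookshelf €99.37: furniture, €75.00 or more → 6.75% → €6.71
Total tax = €0.90 + €5.43 + €1.59 + €6.71 = €14.63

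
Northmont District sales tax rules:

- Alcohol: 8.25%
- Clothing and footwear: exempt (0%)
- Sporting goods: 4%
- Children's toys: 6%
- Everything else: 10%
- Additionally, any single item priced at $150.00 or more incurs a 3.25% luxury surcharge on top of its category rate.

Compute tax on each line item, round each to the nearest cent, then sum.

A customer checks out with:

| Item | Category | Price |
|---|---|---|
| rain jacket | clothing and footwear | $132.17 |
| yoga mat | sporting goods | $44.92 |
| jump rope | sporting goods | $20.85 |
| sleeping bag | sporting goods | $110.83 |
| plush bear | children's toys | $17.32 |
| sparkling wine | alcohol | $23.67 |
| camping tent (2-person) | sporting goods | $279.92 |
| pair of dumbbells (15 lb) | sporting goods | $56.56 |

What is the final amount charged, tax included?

Rain jacket $132.17: clothing and footwear → 0% → $0.00
Yoga mat $44.92: sporting goods → 4% → $1.80
Jump rope $20.85: sporting goods → 4% → $0.83
Sleeping bag $110.83: sporting goods → 4% → $4.43
Plush bear $17.32: children's toys → 6% → $1.04
Sparkling wine $23.67: alcohol → 8.25% → $1.95
Camping tent (2-person) $279.92: sporting goods → 4% + 3.25% surcharge = 7.25% → $20.29
Pair of dumbbells (15 lb) $56.56: sporting goods → 4% → $2.26
Subtotal = $686.24; tax = $32.60; total due = $718.84

$718.84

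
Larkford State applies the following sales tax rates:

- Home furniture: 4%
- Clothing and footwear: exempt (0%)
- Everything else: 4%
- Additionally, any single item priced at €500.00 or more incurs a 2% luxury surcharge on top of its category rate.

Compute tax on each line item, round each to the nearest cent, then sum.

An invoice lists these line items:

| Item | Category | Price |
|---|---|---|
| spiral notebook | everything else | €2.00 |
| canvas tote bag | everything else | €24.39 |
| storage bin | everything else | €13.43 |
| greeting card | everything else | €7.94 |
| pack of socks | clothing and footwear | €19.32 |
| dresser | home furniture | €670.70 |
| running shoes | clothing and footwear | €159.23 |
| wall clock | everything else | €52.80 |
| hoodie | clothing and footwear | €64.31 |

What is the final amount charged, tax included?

€1058.39

Spiral notebook €2.00: everything else → 4% → €0.08
Canvas tote bag €24.39: everything else → 4% → €0.98
Storage bin €13.43: everything else → 4% → €0.54
Greeting card €7.94: everything else → 4% → €0.32
Pack of socks €19.32: clothing and footwear → 0% → €0.00
Dresser €670.70: home furniture → 4% + 2% surcharge = 6% → €40.24
Running shoes €159.23: clothing and footwear → 0% → €0.00
Wall clock €52.80: everything else → 4% → €2.11
Hoodie €64.31: clothing and footwear → 0% → €0.00
Subtotal = €1014.12; tax = €44.27; total due = €1058.39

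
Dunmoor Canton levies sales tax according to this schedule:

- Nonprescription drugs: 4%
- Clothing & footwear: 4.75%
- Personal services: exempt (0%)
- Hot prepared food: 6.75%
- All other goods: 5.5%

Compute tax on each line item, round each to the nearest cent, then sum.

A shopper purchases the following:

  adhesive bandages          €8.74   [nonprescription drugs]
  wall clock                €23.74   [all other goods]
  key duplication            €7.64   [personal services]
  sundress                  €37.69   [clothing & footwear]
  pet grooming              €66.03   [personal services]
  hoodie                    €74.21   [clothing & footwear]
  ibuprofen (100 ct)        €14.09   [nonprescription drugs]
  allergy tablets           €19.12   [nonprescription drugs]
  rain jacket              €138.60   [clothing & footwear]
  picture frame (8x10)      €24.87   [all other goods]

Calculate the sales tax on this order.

Adhesive bandages €8.74: nonprescription drugs → 4% → €0.35
Wall clock €23.74: all other goods → 5.5% → €1.31
Key duplication €7.64: personal services → 0% → €0.00
Sundress €37.69: clothing & footwear → 4.75% → €1.79
Pet grooming €66.03: personal services → 0% → €0.00
Hoodie €74.21: clothing & footwear → 4.75% → €3.52
Ibuprofen (100 ct) €14.09: nonprescription drugs → 4% → €0.56
Allergy tablets €19.12: nonprescription drugs → 4% → €0.76
Rain jacket €138.60: clothing & footwear → 4.75% → €6.58
Picture frame (8x10) €24.87: all other goods → 5.5% → €1.37
Total tax = €0.35 + €1.31 + €1.79 + €3.52 + €0.56 + €0.76 + €6.58 + €1.37 = €16.24

€16.24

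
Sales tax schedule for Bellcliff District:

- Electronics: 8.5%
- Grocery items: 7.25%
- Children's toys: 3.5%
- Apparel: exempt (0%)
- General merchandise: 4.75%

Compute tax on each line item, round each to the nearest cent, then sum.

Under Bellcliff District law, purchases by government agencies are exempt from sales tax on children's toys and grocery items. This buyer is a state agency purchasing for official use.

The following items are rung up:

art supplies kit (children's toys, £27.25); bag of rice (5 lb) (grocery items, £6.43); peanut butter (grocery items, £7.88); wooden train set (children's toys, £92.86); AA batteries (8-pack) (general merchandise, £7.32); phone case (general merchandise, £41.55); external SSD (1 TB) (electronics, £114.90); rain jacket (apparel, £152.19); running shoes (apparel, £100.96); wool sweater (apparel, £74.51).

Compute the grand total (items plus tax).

Art supplies kit £27.25: children's toys, buyer-exempt → 0% → £0.00
Bag of rice (5 lb) £6.43: grocery items, buyer-exempt → 0% → £0.00
Peanut butter £7.88: grocery items, buyer-exempt → 0% → £0.00
Wooden train set £92.86: children's toys, buyer-exempt → 0% → £0.00
AA batteries (8-pack) £7.32: general merchandise → 4.75% → £0.35
Phone case £41.55: general merchandise → 4.75% → £1.97
External SSD (1 TB) £114.90: electronics → 8.5% → £9.77
Rain jacket £152.19: apparel → 0% → £0.00
Running shoes £100.96: apparel → 0% → £0.00
Wool sweater £74.51: apparel → 0% → £0.00
Subtotal = £625.85; tax = £12.09; total due = £637.94

£637.94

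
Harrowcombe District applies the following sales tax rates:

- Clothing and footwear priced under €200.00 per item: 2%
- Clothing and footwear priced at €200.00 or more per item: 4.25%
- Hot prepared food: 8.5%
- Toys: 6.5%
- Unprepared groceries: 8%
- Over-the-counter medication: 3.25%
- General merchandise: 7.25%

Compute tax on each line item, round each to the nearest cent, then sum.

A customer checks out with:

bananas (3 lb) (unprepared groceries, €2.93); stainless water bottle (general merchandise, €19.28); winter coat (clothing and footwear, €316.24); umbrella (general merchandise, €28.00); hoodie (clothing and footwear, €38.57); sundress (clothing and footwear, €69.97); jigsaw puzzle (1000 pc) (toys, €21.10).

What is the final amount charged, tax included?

€516.73

Bananas (3 lb) €2.93: unprepared groceries → 8% → €0.23
Stainless water bottle €19.28: general merchandise → 7.25% → €1.40
Winter coat €316.24: clothing and footwear, €200.00 or more → 4.25% → €13.44
Umbrella €28.00: general merchandise → 7.25% → €2.03
Hoodie €38.57: clothing and footwear, under €200.00 → 2% → €0.77
Sundress €69.97: clothing and footwear, under €200.00 → 2% → €1.40
Jigsaw puzzle (1000 pc) €21.10: toys → 6.5% → €1.37
Subtotal = €496.09; tax = €20.64; total due = €516.73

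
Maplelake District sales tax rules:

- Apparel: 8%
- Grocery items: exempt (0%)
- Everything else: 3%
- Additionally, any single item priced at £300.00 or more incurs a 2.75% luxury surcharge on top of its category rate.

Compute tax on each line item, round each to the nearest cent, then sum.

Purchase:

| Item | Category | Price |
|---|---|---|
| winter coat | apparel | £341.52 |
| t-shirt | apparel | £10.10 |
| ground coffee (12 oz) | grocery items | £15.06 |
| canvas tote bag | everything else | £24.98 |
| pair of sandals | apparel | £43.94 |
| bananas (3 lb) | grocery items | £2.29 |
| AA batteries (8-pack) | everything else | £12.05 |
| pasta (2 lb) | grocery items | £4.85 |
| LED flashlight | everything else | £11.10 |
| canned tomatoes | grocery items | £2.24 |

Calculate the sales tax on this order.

Winter coat £341.52: apparel → 8% + 2.75% surcharge = 10.75% → £36.71
T-shirt £10.10: apparel → 8% → £0.81
Ground coffee (12 oz) £15.06: grocery items → 0% → £0.00
Canvas tote bag £24.98: everything else → 3% → £0.75
Pair of sandals £43.94: apparel → 8% → £3.52
Bananas (3 lb) £2.29: grocery items → 0% → £0.00
AA batteries (8-pack) £12.05: everything else → 3% → £0.36
Pasta (2 lb) £4.85: grocery items → 0% → £0.00
LED flashlight £11.10: everything else → 3% → £0.33
Canned tomatoes £2.24: grocery items → 0% → £0.00
Total tax = £36.71 + £0.81 + £0.75 + £3.52 + £0.36 + £0.33 = £42.48

£42.48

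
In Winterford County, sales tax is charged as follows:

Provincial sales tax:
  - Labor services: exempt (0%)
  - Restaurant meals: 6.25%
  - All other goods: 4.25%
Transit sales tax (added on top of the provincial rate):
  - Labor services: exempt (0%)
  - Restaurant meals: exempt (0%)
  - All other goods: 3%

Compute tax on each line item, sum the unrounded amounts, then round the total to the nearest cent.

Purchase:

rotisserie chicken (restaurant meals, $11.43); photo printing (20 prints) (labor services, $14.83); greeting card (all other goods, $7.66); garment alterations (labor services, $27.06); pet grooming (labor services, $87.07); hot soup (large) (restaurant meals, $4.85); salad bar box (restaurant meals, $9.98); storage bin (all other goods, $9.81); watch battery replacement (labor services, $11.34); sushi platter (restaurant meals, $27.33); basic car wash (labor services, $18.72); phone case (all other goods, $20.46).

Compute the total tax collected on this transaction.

$6.10

Rotisserie chicken $11.43: restaurant meals → 6.25% + 0% transit = 6.25% → $0.714375
Photo printing (20 prints) $14.83: labor services → 0% + 0% transit = 0% → $0.00
Greeting card $7.66: all other goods → 4.25% + 3% transit = 7.25% → $0.55535
Garment alterations $27.06: labor services → 0% + 0% transit = 0% → $0.00
Pet grooming $87.07: labor services → 0% + 0% transit = 0% → $0.00
Hot soup (large) $4.85: restaurant meals → 6.25% + 0% transit = 6.25% → $0.303125
Salad bar box $9.98: restaurant meals → 6.25% + 0% transit = 6.25% → $0.62375
Storage bin $9.81: all other goods → 4.25% + 3% transit = 7.25% → $0.711225
Watch battery replacement $11.34: labor services → 0% + 0% transit = 0% → $0.00
Sushi platter $27.33: restaurant meals → 6.25% + 0% transit = 6.25% → $1.708125
Basic car wash $18.72: labor services → 0% + 0% transit = 0% → $0.00
Phone case $20.46: all other goods → 4.25% + 3% transit = 7.25% → $1.48335
Unrounded tax sum = $6.0993 → $6.10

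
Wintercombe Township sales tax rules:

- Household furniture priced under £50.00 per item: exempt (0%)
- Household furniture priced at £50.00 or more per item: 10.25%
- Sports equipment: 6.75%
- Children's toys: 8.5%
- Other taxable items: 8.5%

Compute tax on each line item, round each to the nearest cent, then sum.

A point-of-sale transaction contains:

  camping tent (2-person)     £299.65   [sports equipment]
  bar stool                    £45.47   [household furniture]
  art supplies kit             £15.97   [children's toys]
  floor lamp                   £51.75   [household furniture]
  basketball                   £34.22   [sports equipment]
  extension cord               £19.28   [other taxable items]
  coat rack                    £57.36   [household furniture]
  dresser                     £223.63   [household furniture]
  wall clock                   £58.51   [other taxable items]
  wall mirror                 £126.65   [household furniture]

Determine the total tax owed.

£77.59

Camping tent (2-person) £299.65: sports equipment → 6.75% → £20.23
Bar stool £45.47: household furniture, under £50.00 → 0% → £0.00
Art supplies kit £15.97: children's toys → 8.5% → £1.36
Floor lamp £51.75: household furniture, £50.00 or more → 10.25% → £5.30
Basketball £34.22: sports equipment → 6.75% → £2.31
Extension cord £19.28: other taxable items → 8.5% → £1.64
Coat rack £57.36: household furniture, £50.00 or more → 10.25% → £5.88
Dresser £223.63: household furniture, £50.00 or more → 10.25% → £22.92
Wall clock £58.51: other taxable items → 8.5% → £4.97
Wall mirror £126.65: household furniture, £50.00 or more → 10.25% → £12.98
Total tax = £20.23 + £1.36 + £5.30 + £2.31 + £1.64 + £5.88 + £22.92 + £4.97 + £12.98 = £77.59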